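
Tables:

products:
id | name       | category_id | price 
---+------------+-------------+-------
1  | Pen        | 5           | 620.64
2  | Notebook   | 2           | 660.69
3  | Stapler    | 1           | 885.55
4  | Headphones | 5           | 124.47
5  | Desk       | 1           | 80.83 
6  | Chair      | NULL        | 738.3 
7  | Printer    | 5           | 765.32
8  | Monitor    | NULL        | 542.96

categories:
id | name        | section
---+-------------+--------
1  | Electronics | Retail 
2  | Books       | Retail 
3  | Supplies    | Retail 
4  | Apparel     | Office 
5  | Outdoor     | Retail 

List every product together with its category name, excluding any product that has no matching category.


INNER JOIN keeps only products rows whose category_id matches an id in categories. Walk through each product:
  - product 1 (Pen): category_id=5 -> matches Outdoor
  - product 2 (Notebook): category_id=2 -> matches Books
  - product 3 (Stapler): category_id=1 -> matches Electronics
  - product 4 (Headphones): category_id=5 -> matches Outdoor
  - product 5 (Desk): category_id=1 -> matches Electronics
  - product 6 (Chair): category_id=NULL, no match -> dropped
  - product 7 (Printer): category_id=5 -> matches Outdoor
  - product 8 (Monitor): category_id=NULL, no match -> dropped
So 2 of 8 rows are dropped.

SQL:
SELECT a.name, b.name AS category
FROM products a
INNER JOIN categories b ON a.category_id = b.id

Result:
name       | category   
-----------+------------
Pen        | Outdoor    
Notebook   | Books      
Stapler    | Electronics
Headphones | Outdoor    
Desk       | Electronics
Printer    | Outdoor    


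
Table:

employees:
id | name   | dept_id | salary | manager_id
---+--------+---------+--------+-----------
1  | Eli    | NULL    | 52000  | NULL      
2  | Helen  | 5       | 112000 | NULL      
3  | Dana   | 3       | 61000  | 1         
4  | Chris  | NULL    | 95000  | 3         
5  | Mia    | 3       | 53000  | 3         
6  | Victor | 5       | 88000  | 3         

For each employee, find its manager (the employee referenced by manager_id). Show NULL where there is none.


This is a self-join: employees is joined to a second copy of itself, matching each row's manager_id to another row's id. Use LEFT JOIN so rows with manager_id=NULL are kept.
  - employee 1 (Eli): manager_id=NULL -> NULL
  - employee 2 (Helen): manager_id=NULL -> NULL
  - employee 3 (Dana): manager_id=1 -> Eli
  - employee 4 (Chris): manager_id=3 -> Dana
  - employee 5 (Mia): manager_id=3 -> Dana
  - employee 6 (Victor): manager_id=3 -> Dana

SQL:
SELECT a.name AS item, b.name AS manager
FROM employees a
LEFT JOIN employees b ON a.manager_id = b.id

Result:
item   | manager
-------+--------
Eli    | NULL   
Helen  | NULL   
Dana   | Eli    
Chris  | Dana   
Mia    | Dana   
Victor | Dana   


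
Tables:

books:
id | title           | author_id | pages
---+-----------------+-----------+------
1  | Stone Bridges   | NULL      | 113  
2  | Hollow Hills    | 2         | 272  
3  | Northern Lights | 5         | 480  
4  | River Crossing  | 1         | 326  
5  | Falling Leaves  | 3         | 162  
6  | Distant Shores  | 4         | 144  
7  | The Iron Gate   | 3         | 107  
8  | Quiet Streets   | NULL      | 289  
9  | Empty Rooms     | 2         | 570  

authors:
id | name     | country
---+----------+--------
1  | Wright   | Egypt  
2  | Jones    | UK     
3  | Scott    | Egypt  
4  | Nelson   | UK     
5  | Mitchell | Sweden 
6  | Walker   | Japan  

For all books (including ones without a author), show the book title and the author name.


LEFT JOIN keeps every row from books (the left table); where author_id has no match in authors, the author columns become NULL. Walk through each book:
  - book 1 (Stone Bridges): author_id=NULL, no match -> kept with NULL
  - book 2 (Hollow Hills): author_id=2 -> matches Jones
  - book 3 (Northern Lights): author_id=5 -> matches Mitchell
  - book 4 (River Crossing): author_id=1 -> matches Wright
  - book 5 (Falling Leaves): author_id=3 -> matches Scott
  - book 6 (Distant Shores): author_id=4 -> matches Nelson
  - book 7 (The Iron Gate): author_id=3 -> matches Scott
  - book 8 (Quiet Streets): author_id=NULL, no match -> kept with NULL
  - book 9 (Empty Rooms): author_id=2 -> matches Jones
All 9 rows appear; 2 have NULL author.

SQL:
SELECT a.title, b.name AS author
FROM books a
LEFT JOIN authors b ON a.author_id = b.id

Result:
title           | author  
----------------+---------
Stone Bridges   | NULL    
Hollow Hills    | Jones   
Northern Lights | Mitchell
River Crossing  | Wright  
Falling Leaves  | Scott   
Distant Shores  | Nelson  
The Iron Gate   | Scott   
Quiet Streets   | NULL    
Empty Rooms     | Jones   


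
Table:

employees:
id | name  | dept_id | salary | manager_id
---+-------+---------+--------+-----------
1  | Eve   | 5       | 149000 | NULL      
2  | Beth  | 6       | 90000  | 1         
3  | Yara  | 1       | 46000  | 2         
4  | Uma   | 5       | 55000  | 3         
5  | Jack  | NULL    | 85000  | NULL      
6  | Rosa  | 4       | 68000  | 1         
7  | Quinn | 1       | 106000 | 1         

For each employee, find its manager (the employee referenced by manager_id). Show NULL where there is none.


This is a self-join: employees is joined to a second copy of itself, matching each row's manager_id to another row's id. Use LEFT JOIN so rows with manager_id=NULL are kept.
  - employee 1 (Eve): manager_id=NULL -> NULL
  - employee 2 (Beth): manager_id=1 -> Eve
  - employee 3 (Yara): manager_id=2 -> Beth
  - employee 4 (Uma): manager_id=3 -> Yara
  - employee 5 (Jack): manager_id=NULL -> NULL
  - employee 6 (Rosa): manager_id=1 -> Eve
  - employee 7 (Quinn): manager_id=1 -> Eve

SQL:
SELECT a.name AS item, b.name AS manager
FROM employees a
LEFT JOIN employees b ON a.manager_id = b.id

Result:
item  | manager
------+--------
Eve   | NULL   
Beth  | Eve    
Yara  | Beth   
Uma   | Yara   
Jack  | NULL   
Rosa  | Eve    
Quinn | Eve    


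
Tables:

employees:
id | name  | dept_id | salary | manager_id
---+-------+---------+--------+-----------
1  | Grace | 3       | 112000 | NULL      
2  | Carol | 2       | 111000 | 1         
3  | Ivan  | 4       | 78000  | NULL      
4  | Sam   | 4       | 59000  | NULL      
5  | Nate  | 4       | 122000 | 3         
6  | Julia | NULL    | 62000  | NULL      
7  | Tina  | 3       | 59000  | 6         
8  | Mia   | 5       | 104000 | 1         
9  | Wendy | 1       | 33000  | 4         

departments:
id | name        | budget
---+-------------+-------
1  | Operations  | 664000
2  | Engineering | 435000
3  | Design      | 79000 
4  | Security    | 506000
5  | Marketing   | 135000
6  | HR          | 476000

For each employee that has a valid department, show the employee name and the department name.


INNER JOIN keeps only employees rows whose dept_id matches an id in departments. Walk through each employee:
  - employee 1 (Grace): dept_id=3 -> matches Design
  - employee 2 (Carol): dept_id=2 -> matches Engineering
  - employee 3 (Ivan): dept_id=4 -> matches Security
  - employee 4 (Sam): dept_id=4 -> matches Security
  - employee 5 (Nate): dept_id=4 -> matches Security
  - employee 6 (Julia): dept_id=NULL, no match -> dropped
  - employee 7 (Tina): dept_id=3 -> matches Design
  - employee 8 (Mia): dept_id=5 -> matches Marketing
  - employee 9 (Wendy): dept_id=1 -> matches Operations
So 1 of 9 rows is dropped.

SQL:
SELECT a.name, b.name AS department
FROM employees a
INNER JOIN departments b ON a.dept_id = b.id

Result:
name  | department 
------+------------
Grace | Design     
Carol | Engineering
Ivan  | Security   
Sam   | Security   
Nate  | Security   
Tina  | Design     
Mia   | Marketing  
Wendy | Operations 


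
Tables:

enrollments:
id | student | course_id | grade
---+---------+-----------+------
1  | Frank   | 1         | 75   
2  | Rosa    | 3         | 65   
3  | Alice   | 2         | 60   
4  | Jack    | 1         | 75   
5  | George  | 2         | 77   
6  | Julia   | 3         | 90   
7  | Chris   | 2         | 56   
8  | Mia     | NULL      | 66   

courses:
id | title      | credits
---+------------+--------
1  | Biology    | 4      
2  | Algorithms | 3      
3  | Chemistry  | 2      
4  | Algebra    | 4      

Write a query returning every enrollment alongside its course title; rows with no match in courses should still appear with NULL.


LEFT JOIN keeps every row from enrollments (the left table); where course_id has no match in courses, the course columns become NULL. Walk through each enrollment:
  - enrollment 1 (Frank): course_id=1 -> matches Biology
  - enrollment 2 (Rosa): course_id=3 -> matches Chemistry
  - enrollment 3 (Alice): course_id=2 -> matches Algorithms
  - enrollment 4 (Jack): course_id=1 -> matches Biology
  - enrollment 5 (George): course_id=2 -> matches Algorithms
  - enrollment 6 (Julia): course_id=3 -> matches Chemistry
  - enrollment 7 (Chris): course_id=2 -> matches Algorithms
  - enrollment 8 (Mia): course_id=NULL, no match -> kept with NULL
All 8 rows appear; 1 has NULL course.

SQL:
SELECT a.student, b.title AS course
FROM enrollments a
LEFT JOIN courses b ON a.course_id = b.id

Result:
student | course    
--------+-----------
Frank   | Biology   
Rosa    | Chemistry 
Alice   | Algorithms
Jack    | Biology   
George  | Algorithms
Julia   | Chemistry 
Chris   | Algorithms
Mia     | NULL      


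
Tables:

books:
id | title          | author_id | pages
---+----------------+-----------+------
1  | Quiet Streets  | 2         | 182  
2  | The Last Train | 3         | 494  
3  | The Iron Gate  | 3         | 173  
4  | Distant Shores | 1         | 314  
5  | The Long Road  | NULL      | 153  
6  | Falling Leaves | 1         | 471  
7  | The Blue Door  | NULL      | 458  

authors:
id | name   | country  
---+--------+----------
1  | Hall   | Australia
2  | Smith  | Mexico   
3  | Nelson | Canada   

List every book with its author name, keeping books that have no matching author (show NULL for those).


LEFT JOIN keeps every row from books (the left table); where author_id has no match in authors, the author columns become NULL. Walk through each book:
  - book 1 (Quiet Streets): author_id=2 -> matches Smith
  - book 2 (The Last Train): author_id=3 -> matches Nelson
  - book 3 (The Iron Gate): author_id=3 -> matches Nelson
  - book 4 (Distant Shores): author_id=1 -> matches Hall
  - book 5 (The Long Road): author_id=NULL, no match -> kept with NULL
  - book 6 (Falling Leaves): author_id=1 -> matches Hall
  - book 7 (The Blue Door): author_id=NULL, no match -> kept with NULL
All 7 rows appear; 2 have NULL author.

SQL:
SELECT a.title, b.name AS author
FROM books a
LEFT JOIN authors b ON a.author_id = b.id

Result:
title          | author
---------------+-------
Quiet Streets  | Smith 
The Last Train | Nelson
The Iron Gate  | Nelson
Distant Shores | Hall  
The Long Road  | NULL  
Falling Leaves | Hall  
The Blue Door  | NULL  


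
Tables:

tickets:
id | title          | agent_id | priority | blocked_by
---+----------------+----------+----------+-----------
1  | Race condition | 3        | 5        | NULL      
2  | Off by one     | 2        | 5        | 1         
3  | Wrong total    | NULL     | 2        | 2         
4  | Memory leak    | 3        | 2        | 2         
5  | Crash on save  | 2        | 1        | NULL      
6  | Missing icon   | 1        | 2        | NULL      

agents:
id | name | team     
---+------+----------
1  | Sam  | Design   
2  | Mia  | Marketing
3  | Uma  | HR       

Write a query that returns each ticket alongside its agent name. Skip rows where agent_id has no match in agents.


INNER JOIN keeps only tickets rows whose agent_id matches an id in agents. Walk through each ticket:
  - ticket 1 (Race condition): agent_id=3 -> matches Uma
  - ticket 2 (Off by one): agent_id=2 -> matches Mia
  - ticket 3 (Wrong total): agent_id=NULL, no match -> dropped
  - ticket 4 (Memory leak): agent_id=3 -> matches Uma
  - ticket 5 (Crash on save): agent_id=2 -> matches Mia
  - ticket 6 (Missing icon): agent_id=1 -> matches Sam
So 1 of 6 rows is dropped.

SQL:
SELECT a.title, b.name AS agent
FROM tickets a
INNER JOIN agents b ON a.agent_id = b.id

Result:
title          | agent
---------------+------
Race condition | Uma  
Off by one     | Mia  
Memory leak    | Uma  
Crash on save  | Mia  
Missing icon   | Sam  


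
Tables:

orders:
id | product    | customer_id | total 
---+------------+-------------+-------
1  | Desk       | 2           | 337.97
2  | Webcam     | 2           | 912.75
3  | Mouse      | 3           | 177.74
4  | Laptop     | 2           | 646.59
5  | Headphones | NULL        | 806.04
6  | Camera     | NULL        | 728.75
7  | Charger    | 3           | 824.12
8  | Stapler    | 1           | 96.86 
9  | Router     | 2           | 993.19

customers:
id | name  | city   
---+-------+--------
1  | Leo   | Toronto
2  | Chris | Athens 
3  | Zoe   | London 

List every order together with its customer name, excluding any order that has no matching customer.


INNER JOIN keeps only orders rows whose customer_id matches an id in customers. Walk through each order:
  - order 1 (Desk): customer_id=2 -> matches Chris
  - order 2 (Webcam): customer_id=2 -> matches Chris
  - order 3 (Mouse): customer_id=3 -> matches Zoe
  - order 4 (Laptop): customer_id=2 -> matches Chris
  - order 5 (Headphones): customer_id=NULL, no match -> dropped
  - order 6 (Camera): customer_id=NULL, no match -> dropped
  - order 7 (Charger): customer_id=3 -> matches Zoe
  - order 8 (Stapler): customer_id=1 -> matches Leo
  - order 9 (Router): customer_id=2 -> matches Chris
So 2 of 9 rows are dropped.

SQL:
SELECT a.product, b.name AS customer
FROM orders a
INNER JOIN customers b ON a.customer_id = b.id

Result:
product | customer
--------+---------
Desk    | Chris   
Webcam  | Chris   
Mouse   | Zoe     
Laptop  | Chris   
Charger | Zoe     
Stapler | Leo     
Router  | Chris   


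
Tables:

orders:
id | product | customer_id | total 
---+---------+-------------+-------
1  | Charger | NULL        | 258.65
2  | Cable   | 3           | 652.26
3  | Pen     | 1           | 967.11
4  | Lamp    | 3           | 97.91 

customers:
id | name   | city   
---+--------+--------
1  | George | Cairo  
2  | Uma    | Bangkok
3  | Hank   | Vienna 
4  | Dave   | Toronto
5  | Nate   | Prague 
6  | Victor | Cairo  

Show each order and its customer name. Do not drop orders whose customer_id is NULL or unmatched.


LEFT JOIN keeps every row from orders (the left table); where customer_id has no match in customers, the customer columns become NULL. Walk through each order:
  - order 1 (Charger): customer_id=NULL, no match -> kept with NULL
  - order 2 (Cable): customer_id=3 -> matches Hank
  - order 3 (Pen): customer_id=1 -> matches George
  - order 4 (Lamp): customer_id=3 -> matches Hank
All 4 rows appear; 1 has NULL customer.

SQL:
SELECT a.product, b.name AS customer
FROM orders a
LEFT JOIN customers b ON a.customer_id = b.id

Result:
product | customer
--------+---------
Charger | NULL    
Cable   | Hank    
Pen     | George  
Lamp    | Hank    


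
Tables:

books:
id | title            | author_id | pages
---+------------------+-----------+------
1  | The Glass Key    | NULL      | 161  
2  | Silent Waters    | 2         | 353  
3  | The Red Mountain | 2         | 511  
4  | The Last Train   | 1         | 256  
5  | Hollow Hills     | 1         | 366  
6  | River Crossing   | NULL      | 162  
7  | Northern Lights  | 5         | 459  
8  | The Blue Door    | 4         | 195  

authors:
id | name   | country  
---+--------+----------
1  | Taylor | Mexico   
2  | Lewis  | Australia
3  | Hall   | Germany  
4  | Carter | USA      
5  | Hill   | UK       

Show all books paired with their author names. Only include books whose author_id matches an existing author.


INNER JOIN keeps only books rows whose author_id matches an id in authors. Walk through each book:
  - book 1 (The Glass Key): author_id=NULL, no match -> dropped
  - book 2 (Silent Waters): author_id=2 -> matches Lewis
  - book 3 (The Red Mountain): author_id=2 -> matches Lewis
  - book 4 (The Last Train): author_id=1 -> matches Taylor
  - book 5 (Hollow Hills): author_id=1 -> matches Taylor
  - book 6 (River Crossing): author_id=NULL, no match -> dropped
  - book 7 (Northern Lights): author_id=5 -> matches Hill
  - book 8 (The Blue Door): author_id=4 -> matches Carter
So 2 of 8 rows are dropped.

SQL:
SELECT a.title, b.name AS author
FROM books a
INNER JOIN authors b ON a.author_id = b.id

Result:
title            | author
-----------------+-------
Silent Waters    | Lewis 
The Red Mountain | Lewis 
The Last Train   | Taylor
Hollow Hills     | Taylor
Northern Lights  | Hill  
The Blue Door    | Carter


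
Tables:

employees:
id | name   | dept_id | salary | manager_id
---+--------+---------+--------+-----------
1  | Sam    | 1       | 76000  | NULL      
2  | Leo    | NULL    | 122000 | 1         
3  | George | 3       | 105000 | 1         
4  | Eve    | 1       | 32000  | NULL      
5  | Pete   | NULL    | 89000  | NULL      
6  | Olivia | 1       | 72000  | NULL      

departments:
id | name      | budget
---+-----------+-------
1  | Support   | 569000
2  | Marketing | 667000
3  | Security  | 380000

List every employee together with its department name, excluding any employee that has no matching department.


INNER JOIN keeps only employees rows whose dept_id matches an id in departments. Walk through each employee:
  - employee 1 (Sam): dept_id=1 -> matches Support
  - employee 2 (Leo): dept_id=NULL, no match -> dropped
  - employee 3 (George): dept_id=3 -> matches Security
  - employee 4 (Eve): dept_id=1 -> matches Support
  - employee 5 (Pete): dept_id=NULL, no match -> dropped
  - employee 6 (Olivia): dept_id=1 -> matches Support
So 2 of 6 rows are dropped.

SQL:
SELECT a.name, b.name AS department
FROM employees a
INNER JOIN departments b ON a.dept_id = b.id

Result:
name   | department
-------+-----------
Sam    | Support   
George | Security  
Eve    | Support   
Olivia | Support   


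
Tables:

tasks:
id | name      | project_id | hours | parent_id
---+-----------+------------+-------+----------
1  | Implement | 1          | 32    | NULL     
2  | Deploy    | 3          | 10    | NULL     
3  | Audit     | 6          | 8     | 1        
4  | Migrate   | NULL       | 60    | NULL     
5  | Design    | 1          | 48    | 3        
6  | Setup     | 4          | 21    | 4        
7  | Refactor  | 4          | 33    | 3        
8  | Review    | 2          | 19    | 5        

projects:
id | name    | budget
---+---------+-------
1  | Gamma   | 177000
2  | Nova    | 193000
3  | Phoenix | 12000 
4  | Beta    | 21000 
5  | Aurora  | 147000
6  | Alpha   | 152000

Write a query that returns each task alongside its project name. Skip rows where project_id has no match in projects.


INNER JOIN keeps only tasks rows whose project_id matches an id in projects. Walk through each task:
  - task 1 (Implement): project_id=1 -> matches Gamma
  - task 2 (Deploy): project_id=3 -> matches Phoenix
  - task 3 (Audit): project_id=6 -> matches Alpha
  - task 4 (Migrate): project_id=NULL, no match -> dropped
  - task 5 (Design): project_id=1 -> matches Gamma
  - task 6 (Setup): project_id=4 -> matches Beta
  - task 7 (Refactor): project_id=4 -> matches Beta
  - task 8 (Review): project_id=2 -> matches Nova
So 1 of 8 rows is dropped.

SQL:
SELECT a.name, b.name AS project
FROM tasks a
INNER JOIN projects b ON a.project_id = b.id

Result:
name      | project
----------+--------
Implement | Gamma  
Deploy    | Phoenix
Audit     | Alpha  
Design    | Gamma  
Setup     | Beta   
Refactor  | Beta   
Review    | Nova   


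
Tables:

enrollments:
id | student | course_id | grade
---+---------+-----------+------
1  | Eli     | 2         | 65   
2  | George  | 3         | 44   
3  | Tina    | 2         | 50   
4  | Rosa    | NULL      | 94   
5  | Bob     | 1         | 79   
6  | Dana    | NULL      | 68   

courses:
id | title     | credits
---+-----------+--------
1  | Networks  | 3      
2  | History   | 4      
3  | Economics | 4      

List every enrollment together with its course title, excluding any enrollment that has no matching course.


INNER JOIN keeps only enrollments rows whose course_id matches an id in courses. Walk through each enrollment:
  - enrollment 1 (Eli): course_id=2 -> matches History
  - enrollment 2 (George): course_id=3 -> matches Economics
  - enrollment 3 (Tina): course_id=2 -> matches History
  - enrollment 4 (Rosa): course_id=NULL, no match -> dropped
  - enrollment 5 (Bob): course_id=1 -> matches Networks
  - enrollment 6 (Dana): course_id=NULL, no match -> dropped
So 2 of 6 rows are dropped.

SQL:
SELECT a.student, b.title AS course
FROM enrollments a
INNER JOIN courses b ON a.course_id = b.id

Result:
student | course   
--------+----------
Eli     | History  
George  | Economics
Tina    | History  
Bob     | Networks 


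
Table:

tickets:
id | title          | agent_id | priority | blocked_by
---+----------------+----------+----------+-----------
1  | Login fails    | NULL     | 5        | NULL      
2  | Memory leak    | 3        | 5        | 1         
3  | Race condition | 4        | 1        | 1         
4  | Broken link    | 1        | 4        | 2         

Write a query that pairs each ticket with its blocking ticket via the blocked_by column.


This is a self-join: tickets is joined to a second copy of itself, matching each row's blocked_by to another row's id. Use LEFT JOIN so rows with blocked_by=NULL are kept.
  - ticket 1 (Login fails): blocked_by=NULL -> NULL
  - ticket 2 (Memory leak): blocked_by=1 -> Login fails
  - ticket 3 (Race condition): blocked_by=1 -> Login fails
  - ticket 4 (Broken link): blocked_by=2 -> Memory leak

SQL:
SELECT a.title AS item, b.title AS blocked_by
FROM tickets a
LEFT JOIN tickets b ON a.blocked_by = b.id

Result:
item           | blocked_by 
---------------+------------
Login fails    | NULL       
Memory leak    | Login fails
Race condition | Login fails
Broken link    | Memory leak


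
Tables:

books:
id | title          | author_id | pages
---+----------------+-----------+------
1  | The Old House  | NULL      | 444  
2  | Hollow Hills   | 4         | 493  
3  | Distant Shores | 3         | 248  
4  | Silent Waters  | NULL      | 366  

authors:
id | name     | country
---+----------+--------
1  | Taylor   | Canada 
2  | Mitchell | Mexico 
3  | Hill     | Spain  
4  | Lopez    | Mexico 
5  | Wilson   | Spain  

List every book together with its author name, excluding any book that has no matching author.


INNER JOIN keeps only books rows whose author_id matches an id in authors. Walk through each book:
  - book 1 (The Old House): author_id=NULL, no match -> dropped
  - book 2 (Hollow Hills): author_id=4 -> matches Lopez
  - book 3 (Distant Shores): author_id=3 -> matches Hill
  - book 4 (Silent Waters): author_id=NULL, no match -> dropped
So 2 of 4 rows are dropped.

SQL:
SELECT a.title, b.name AS author
FROM books a
INNER JOIN authors b ON a.author_id = b.id

Result:
title          | author
---------------+-------
Hollow Hills   | Lopez 
Distant Shores | Hill  


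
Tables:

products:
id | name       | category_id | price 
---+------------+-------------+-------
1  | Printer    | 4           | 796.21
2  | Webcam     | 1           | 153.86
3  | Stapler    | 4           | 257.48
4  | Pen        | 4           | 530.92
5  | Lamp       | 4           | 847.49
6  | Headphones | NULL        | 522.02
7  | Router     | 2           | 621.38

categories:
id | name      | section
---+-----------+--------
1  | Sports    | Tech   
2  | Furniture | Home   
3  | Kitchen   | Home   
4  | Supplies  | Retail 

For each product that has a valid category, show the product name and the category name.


INNER JOIN keeps only products rows whose category_id matches an id in categories. Walk through each product:
  - product 1 (Printer): category_id=4 -> matches Supplies
  - product 2 (Webcam): category_id=1 -> matches Sports
  - product 3 (Stapler): category_id=4 -> matches Supplies
  - product 4 (Pen): category_id=4 -> matches Supplies
  - product 5 (Lamp): category_id=4 -> matches Supplies
  - product 6 (Headphones): category_id=NULL, no match -> dropped
  - product 7 (Router): category_id=2 -> matches Furniture
So 1 of 7 rows is dropped.

SQL:
SELECT a.name, b.name AS category
FROM products a
INNER JOIN categories b ON a.category_id = b.id

Result:
name    | category 
--------+----------
Printer | Supplies 
Webcam  | Sports   
Stapler | Supplies 
Pen     | Supplies 
Lamp    | Supplies 
Router  | Furniture


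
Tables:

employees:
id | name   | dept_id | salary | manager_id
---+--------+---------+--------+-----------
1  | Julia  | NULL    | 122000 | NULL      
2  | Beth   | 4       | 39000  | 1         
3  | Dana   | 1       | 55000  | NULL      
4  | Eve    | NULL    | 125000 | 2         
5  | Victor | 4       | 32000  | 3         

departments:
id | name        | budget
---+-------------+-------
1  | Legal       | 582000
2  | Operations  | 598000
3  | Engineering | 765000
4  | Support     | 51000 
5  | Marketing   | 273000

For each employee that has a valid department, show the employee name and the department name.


INNER JOIN keeps only employees rows whose dept_id matches an id in departments. Walk through each employee:
  - employee 1 (Julia): dept_id=NULL, no match -> dropped
  - employee 2 (Beth): dept_id=4 -> matches Support
  - employee 3 (Dana): dept_id=1 -> matches Legal
  - employee 4 (Eve): dept_id=NULL, no match -> dropped
  - employee 5 (Victor): dept_id=4 -> matches Support
So 2 of 5 rows are dropped.

SQL:
SELECT a.name, b.name AS department
FROM employees a
INNER JOIN departments b ON a.dept_id = b.id

Result:
name   | department
-------+-----------
Beth   | Support   
Dana   | Legal     
Victor | Support   


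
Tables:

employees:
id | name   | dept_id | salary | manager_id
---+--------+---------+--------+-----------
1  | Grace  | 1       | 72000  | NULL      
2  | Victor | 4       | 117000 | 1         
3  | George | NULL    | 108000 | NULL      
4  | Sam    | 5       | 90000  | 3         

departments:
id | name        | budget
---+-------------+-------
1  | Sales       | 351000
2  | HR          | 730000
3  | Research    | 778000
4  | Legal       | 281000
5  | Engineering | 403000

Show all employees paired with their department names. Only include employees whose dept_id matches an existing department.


INNER JOIN keeps only employees rows whose dept_id matches an id in departments. Walk through each employee:
  - employee 1 (Grace): dept_id=1 -> matches Sales
  - employee 2 (Victor): dept_id=4 -> matches Legal
  - employee 3 (George): dept_id=NULL, no match -> dropped
  - employee 4 (Sam): dept_id=5 -> matches Engineering
So 1 of 4 rows is dropped.

SQL:
SELECT a.name, b.name AS department
FROM employees a
INNER JOIN departments b ON a.dept_id = b.id

Result:
name   | department 
-------+------------
Grace  | Sales      
Victor | Legal      
Sam    | Engineering


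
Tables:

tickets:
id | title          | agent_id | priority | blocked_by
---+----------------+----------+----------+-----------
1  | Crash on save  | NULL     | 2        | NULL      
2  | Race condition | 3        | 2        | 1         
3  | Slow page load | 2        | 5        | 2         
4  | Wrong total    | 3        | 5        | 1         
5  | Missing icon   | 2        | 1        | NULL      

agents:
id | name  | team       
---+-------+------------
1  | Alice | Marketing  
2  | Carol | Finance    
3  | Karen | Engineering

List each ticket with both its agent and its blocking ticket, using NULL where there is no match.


Two LEFT JOINs from the same base table tickets: one to agents via agent_id, one to tickets itself via blocked_by. Both are LEFT so every ticket is preserved.
Match against agents:
  - ticket 1 (Crash on save): agent_id=NULL, no match -> kept with NULL
  - ticket 2 (Race condition): agent_id=3 -> matches Karen
  - ticket 3 (Slow page load): agent_id=2 -> matches Carol
  - ticket 4 (Wrong total): agent_id=3 -> matches Karen
  - ticket 5 (Missing icon): agent_id=2 -> matches Carol
Match against tickets (self):
  - ticket 1 (Crash on save): blocked_by=NULL -> NULL
  - ticket 2 (Race condition): blocked_by=1 -> Crash on save
  - ticket 3 (Slow page load): blocked_by=2 -> Race condition
  - ticket 4 (Wrong total): blocked_by=1 -> Crash on save
  - ticket 5 (Missing icon): blocked_by=NULL -> NULL

SQL:
SELECT a.title, b.name AS agent, c.title AS blocked_by
FROM tickets a
LEFT JOIN agents b ON a.agent_id = b.id
LEFT JOIN tickets c ON a.blocked_by = c.id

Result:
title          | agent | blocked_by    
---------------+-------+---------------
Crash on save  | NULL  | NULL          
Race condition | Karen | Crash on save 
Slow page load | Carol | Race condition
Wrong total    | Karen | Crash on save 
Missing icon   | Carol | NULL          


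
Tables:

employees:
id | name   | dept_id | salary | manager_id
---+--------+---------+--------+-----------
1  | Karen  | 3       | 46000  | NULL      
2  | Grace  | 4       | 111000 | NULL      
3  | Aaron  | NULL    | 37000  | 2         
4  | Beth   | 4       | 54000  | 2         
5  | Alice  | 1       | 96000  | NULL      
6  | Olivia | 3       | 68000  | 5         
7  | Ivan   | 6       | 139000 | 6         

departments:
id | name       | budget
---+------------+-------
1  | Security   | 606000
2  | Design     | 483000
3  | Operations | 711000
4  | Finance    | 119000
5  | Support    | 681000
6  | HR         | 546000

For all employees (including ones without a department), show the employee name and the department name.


LEFT JOIN keeps every row from employees (the left table); where dept_id has no match in departments, the department columns become NULL. Walk through each employee:
  - employee 1 (Karen): dept_id=3 -> matches Operations
  - employee 2 (Grace): dept_id=4 -> matches Finance
  - employee 3 (Aaron): dept_id=NULL, no match -> kept with NULL
  - employee 4 (Beth): dept_id=4 -> matches Finance
  - employee 5 (Alice): dept_id=1 -> matches Security
  - employee 6 (Olivia): dept_id=3 -> matches Operations
  - employee 7 (Ivan): dept_id=6 -> matches HR
All 7 rows appear; 1 has NULL department.

SQL:
SELECT a.name, b.name AS department
FROM employees a
LEFT JOIN departments b ON a.dept_id = b.id

Result:
name   | department
-------+-----------
Karen  | Operations
Grace  | Finance   
Aaron  | NULL      
Beth   | Finance   
Alice  | Security  
Olivia | Operations
Ivan   | HR        


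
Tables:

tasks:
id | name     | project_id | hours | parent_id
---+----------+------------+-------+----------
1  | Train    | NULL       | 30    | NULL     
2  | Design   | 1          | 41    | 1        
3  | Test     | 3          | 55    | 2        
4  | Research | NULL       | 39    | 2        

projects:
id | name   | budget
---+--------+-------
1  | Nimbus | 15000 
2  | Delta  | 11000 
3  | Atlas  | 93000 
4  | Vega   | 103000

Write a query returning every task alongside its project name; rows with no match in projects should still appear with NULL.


LEFT JOIN keeps every row from tasks (the left table); where project_id has no match in projects, the project columns become NULL. Walk through each task:
  - task 1 (Train): project_id=NULL, no match -> kept with NULL
  - task 2 (Design): project_id=1 -> matches Nimbus
  - task 3 (Test): project_id=3 -> matches Atlas
  - task 4 (Research): project_id=NULL, no match -> kept with NULL
All 4 rows appear; 2 have NULL project.

SQL:
SELECT a.name, b.name AS project
FROM tasks a
LEFT JOIN projects b ON a.project_id = b.id

Result:
name     | project
---------+--------
Train    | NULL   
Design   | Nimbus 
Test     | Atlas  
Research | NULL   


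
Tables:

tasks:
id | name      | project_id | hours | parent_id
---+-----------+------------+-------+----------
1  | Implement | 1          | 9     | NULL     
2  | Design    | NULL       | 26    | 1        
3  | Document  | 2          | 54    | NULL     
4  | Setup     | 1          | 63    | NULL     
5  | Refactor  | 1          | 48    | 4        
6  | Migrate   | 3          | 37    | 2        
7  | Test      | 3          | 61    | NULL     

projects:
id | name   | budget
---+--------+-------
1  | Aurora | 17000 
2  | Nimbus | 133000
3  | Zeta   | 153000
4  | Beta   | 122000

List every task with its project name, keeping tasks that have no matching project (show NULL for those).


LEFT JOIN keeps every row from tasks (the left table); where project_id has no match in projects, the project columns become NULL. Walk through each task:
  - task 1 (Implement): project_id=1 -> matches Aurora
  - task 2 (Design): project_id=NULL, no match -> kept with NULL
  - task 3 (Document): project_id=2 -> matches Nimbus
  - task 4 (Setup): project_id=1 -> matches Aurora
  - task 5 (Refactor): project_id=1 -> matches Aurora
  - task 6 (Migrate): project_id=3 -> matches Zeta
  - task 7 (Test): project_id=3 -> matches Zeta
All 7 rows appear; 1 has NULL project.

SQL:
SELECT a.name, b.name AS project
FROM tasks a
LEFT JOIN projects b ON a.project_id = b.id

Result:
name      | project
----------+--------
Implement | Aurora 
Design    | NULL   
Document  | Nimbus 
Setup     | Aurora 
Refactor  | Aurora 
Migrate   | Zeta   
Test      | Zeta   


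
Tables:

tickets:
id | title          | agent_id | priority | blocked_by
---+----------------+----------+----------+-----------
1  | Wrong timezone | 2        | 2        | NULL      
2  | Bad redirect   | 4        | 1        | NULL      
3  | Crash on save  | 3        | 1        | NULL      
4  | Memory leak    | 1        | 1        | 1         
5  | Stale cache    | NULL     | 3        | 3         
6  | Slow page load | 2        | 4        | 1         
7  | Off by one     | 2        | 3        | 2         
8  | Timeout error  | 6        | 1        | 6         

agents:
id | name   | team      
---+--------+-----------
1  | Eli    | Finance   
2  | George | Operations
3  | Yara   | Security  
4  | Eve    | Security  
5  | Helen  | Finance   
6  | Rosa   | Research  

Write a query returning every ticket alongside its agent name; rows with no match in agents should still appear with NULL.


LEFT JOIN keeps every row from tickets (the left table); where agent_id has no match in agents, the agent columns become NULL. Walk through each ticket:
  - ticket 1 (Wrong timezone): agent_id=2 -> matches George
  - ticket 2 (Bad redirect): agent_id=4 -> matches Eve
  - ticket 3 (Crash on save): agent_id=3 -> matches Yara
  - ticket 4 (Memory leak): agent_id=1 -> matches Eli
  - ticket 5 (Stale cache): agent_id=NULL, no match -> kept with NULL
  - ticket 6 (Slow page load): agent_id=2 -> matches George
  - ticket 7 (Off by one): agent_id=2 -> matches George
  - ticket 8 (Timeout error): agent_id=6 -> matches Rosa
All 8 rows appear; 1 has NULL agent.

SQL:
SELECT a.title, b.name AS agent
FROM tickets a
LEFT JOIN agents b ON a.agent_id = b.id

Result:
title          | agent 
---------------+-------
Wrong timezone | George
Bad redirect   | Eve   
Crash on save  | Yara  
Memory leak    | Eli   
Stale cache    | NULL  
Slow page load | George
Off by one     | George
Timeout error  | Rosa  


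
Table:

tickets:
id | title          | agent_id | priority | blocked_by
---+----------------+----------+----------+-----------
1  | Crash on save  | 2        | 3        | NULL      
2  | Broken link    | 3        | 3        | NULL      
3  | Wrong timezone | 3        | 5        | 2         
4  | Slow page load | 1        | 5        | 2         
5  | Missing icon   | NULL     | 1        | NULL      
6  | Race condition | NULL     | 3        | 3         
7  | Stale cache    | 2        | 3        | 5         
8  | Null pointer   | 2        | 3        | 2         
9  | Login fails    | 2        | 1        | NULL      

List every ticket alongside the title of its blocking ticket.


This is a self-join: tickets is joined to a second copy of itself, matching each row's blocked_by to another row's id. Use LEFT JOIN so rows with blocked_by=NULL are kept.
  - ticket 1 (Crash on save): blocked_by=NULL -> NULL
  - ticket 2 (Broken link): blocked_by=NULL -> NULL
  - ticket 3 (Wrong timezone): blocked_by=2 -> Broken link
  - ticket 4 (Slow page load): blocked_by=2 -> Broken link
  - ticket 5 (Missing icon): blocked_by=NULL -> NULL
  - ticket 6 (Race condition): blocked_by=3 -> Wrong timezone
  - ticket 7 (Stale cache): blocked_by=5 -> Missing icon
  - ticket 8 (Null pointer): blocked_by=2 -> Broken link
  - ticket 9 (Login fails): blocked_by=NULL -> NULL

SQL:
SELECT a.title AS item, b.title AS blocked_by
FROM tickets a
LEFT JOIN tickets b ON a.blocked_by = b.id

Result:
item           | blocked_by    
---------------+---------------
Crash on save  | NULL          
Broken link    | NULL          
Wrong timezone | Broken link   
Slow page load | Broken link   
Missing icon   | NULL          
Race condition | Wrong timezone
Stale cache    | Missing icon  
Null pointer   | Broken link   
Login fails    | NULL          


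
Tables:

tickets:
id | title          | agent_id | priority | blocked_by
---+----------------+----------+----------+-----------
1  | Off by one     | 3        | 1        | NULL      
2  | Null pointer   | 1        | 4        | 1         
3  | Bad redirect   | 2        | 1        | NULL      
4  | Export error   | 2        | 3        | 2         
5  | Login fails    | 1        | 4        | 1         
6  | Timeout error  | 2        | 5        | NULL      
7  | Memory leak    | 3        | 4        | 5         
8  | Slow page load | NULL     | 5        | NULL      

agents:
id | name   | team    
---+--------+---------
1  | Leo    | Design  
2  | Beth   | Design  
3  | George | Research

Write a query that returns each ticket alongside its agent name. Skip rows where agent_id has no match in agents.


INNER JOIN keeps only tickets rows whose agent_id matches an id in agents. Walk through each ticket:
  - ticket 1 (Off by one): agent_id=3 -> matches George
  - ticket 2 (Null pointer): agent_id=1 -> matches Leo
  - ticket 3 (Bad redirect): agent_id=2 -> matches Beth
  - ticket 4 (Export error): agent_id=2 -> matches Beth
  - ticket 5 (Login fails): agent_id=1 -> matches Leo
  - ticket 6 (Timeout error): agent_id=2 -> matches Beth
  - ticket 7 (Memory leak): agent_id=3 -> matches George
  - ticket 8 (Slow page load): agent_id=NULL, no match -> dropped
So 1 of 8 rows is dropped.

SQL:
SELECT a.title, b.name AS agent
FROM tickets a
INNER JOIN agents b ON a.agent_id = b.id

Result:
title         | agent 
--------------+-------
Off by one    | George
Null pointer  | Leo   
Bad redirect  | Beth  
Export error  | Beth  
Login fails   | Leo   
Timeout error | Beth  
Memory leak   | George


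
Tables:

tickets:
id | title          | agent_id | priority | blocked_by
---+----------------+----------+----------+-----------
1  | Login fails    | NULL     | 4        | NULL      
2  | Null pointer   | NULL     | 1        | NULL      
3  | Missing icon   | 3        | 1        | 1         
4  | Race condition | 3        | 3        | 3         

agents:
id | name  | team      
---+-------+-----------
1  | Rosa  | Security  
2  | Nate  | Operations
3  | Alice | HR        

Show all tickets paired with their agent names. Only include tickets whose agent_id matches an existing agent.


INNER JOIN keeps only tickets rows whose agent_id matches an id in agents. Walk through each ticket:
  - ticket 1 (Login fails): agent_id=NULL, no match -> dropped
  - ticket 2 (Null pointer): agent_id=NULL, no match -> dropped
  - ticket 3 (Missing icon): agent_id=3 -> matches Alice
  - ticket 4 (Race condition): agent_id=3 -> matches Alice
So 2 of 4 rows are dropped.

SQL:
SELECT a.title, b.name AS agent
FROM tickets a
INNER JOIN agents b ON a.agent_id = b.id

Result:
title          | agent
---------------+------
Missing icon   | Alice
Race condition | Alice


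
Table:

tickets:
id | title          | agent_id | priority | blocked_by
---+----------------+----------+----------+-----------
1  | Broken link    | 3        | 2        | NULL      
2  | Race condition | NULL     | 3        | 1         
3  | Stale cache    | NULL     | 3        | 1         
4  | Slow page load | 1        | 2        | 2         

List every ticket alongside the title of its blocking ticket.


This is a self-join: tickets is joined to a second copy of itself, matching each row's blocked_by to another row's id. Use LEFT JOIN so rows with blocked_by=NULL are kept.
  - ticket 1 (Broken link): blocked_by=NULL -> NULL
  - ticket 2 (Race condition): blocked_by=1 -> Broken link
  - ticket 3 (Stale cache): blocked_by=1 -> Broken link
  - ticket 4 (Slow page load): blocked_by=2 -> Race condition

SQL:
SELECT a.title AS item, b.title AS blocked_by
FROM tickets a
LEFT JOIN tickets b ON a.blocked_by = b.id

Result:
item           | blocked_by    
---------------+---------------
Broken link    | NULL          
Race condition | Broken link   
Stale cache    | Broken link   
Slow page load | Race condition
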